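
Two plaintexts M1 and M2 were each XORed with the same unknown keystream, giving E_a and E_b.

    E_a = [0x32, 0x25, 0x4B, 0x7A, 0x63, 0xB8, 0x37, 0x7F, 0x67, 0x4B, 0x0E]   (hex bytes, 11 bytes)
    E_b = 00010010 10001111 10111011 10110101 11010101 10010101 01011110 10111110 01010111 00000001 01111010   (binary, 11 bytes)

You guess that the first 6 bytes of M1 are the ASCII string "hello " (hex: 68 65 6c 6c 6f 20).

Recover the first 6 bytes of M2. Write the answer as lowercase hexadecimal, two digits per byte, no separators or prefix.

First, E_a ⊕ E_b = (M1 ⊕ K) ⊕ (M2 ⊕ K) = M1 ⊕ M2, so the key drops out. Then M2 = (M1 ⊕ M2) ⊕ M1 over the first 6 bytes.
byte 0: (32 ⊕ 12) ⊕ 68 = 20 ⊕ 68 = 48
byte 1: (25 ⊕ 8f) ⊕ 65 = aa ⊕ 65 = cf
byte 2: (4b ⊕ bb) ⊕ 6c = f0 ⊕ 6c = 9c
byte 3: (7a ⊕ b5) ⊕ 6c = cf ⊕ 6c = a3
byte 4: (63 ⊕ d5) ⊕ 6f = b6 ⊕ 6f = d9
byte 5: (b8 ⊕ 95) ⊕ 20 = 2d ⊕ 20 = 0d

48cf9ca3d90d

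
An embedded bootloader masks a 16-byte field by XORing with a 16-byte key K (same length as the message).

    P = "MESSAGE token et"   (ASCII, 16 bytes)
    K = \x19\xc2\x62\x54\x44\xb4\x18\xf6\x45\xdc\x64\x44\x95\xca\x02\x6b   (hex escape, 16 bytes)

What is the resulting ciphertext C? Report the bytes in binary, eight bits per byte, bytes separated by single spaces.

 77 ⊕  25 =  84
 69 ⊕ 194 = 135
 83 ⊕  98 =  49
 83 ⊕  84 =   7
 65 ⊕  68 =   5
 71 ⊕ 180 = 243
 69 ⊕  24 =  93
 32 ⊕ 246 = 214
116 ⊕  69 =  49
111 ⊕ 220 = 179
107 ⊕ 100 =  15
101 ⊕  68 =  33
110 ⊕ 149 = 251
 32 ⊕ 202 = 234
101 ⊕   2 = 103
116 ⊕ 107 =  31

01010100 10000111 00110001 00000111 00000101 11110011 01011101 11010110 00110001 10110011 00001111 00100001 11111011 11101010 01100111 00011111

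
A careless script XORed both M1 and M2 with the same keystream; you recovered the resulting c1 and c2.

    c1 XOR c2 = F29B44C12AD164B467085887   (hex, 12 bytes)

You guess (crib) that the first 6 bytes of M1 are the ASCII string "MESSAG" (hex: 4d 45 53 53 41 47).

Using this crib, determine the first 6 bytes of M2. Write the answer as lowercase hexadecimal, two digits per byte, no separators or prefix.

bfde17926b96

Since c1 ⊕ c2 = M1 ⊕ M2, XORing with the guessed M1 bytes yields the corresponding M2 bytes: M2 = (c1 ⊕ c2) ⊕ M1.
242 XOR  77 = 191
155 XOR  69 = 222
 68 XOR  83 =  23
193 XOR  83 = 146
 42 XOR  65 = 107
209 XOR  71 = 150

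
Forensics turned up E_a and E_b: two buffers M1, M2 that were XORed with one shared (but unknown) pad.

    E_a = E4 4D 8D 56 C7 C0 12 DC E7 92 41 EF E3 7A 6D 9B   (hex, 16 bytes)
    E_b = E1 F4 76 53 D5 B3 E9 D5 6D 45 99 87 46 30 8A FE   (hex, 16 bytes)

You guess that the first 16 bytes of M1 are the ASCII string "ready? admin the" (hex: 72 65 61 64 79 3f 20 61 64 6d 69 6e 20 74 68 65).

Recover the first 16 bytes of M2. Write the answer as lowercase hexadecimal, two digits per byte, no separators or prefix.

77dc9a616b4cdb68eebab106853e8f00

First, E_a ⊕ E_b = (M1 ⊕ K) ⊕ (M2 ⊕ K) = M1 ⊕ M2, so the key drops out. Then M2 = (M1 ⊕ M2) ⊕ M1 over the first 16 bytes.
byte 0: (e4 ⊕ e1) ⊕ 72 = 05 ⊕ 72 = 77
byte 1: (4d ⊕ f4) ⊕ 65 = b9 ⊕ 65 = dc
byte 2: (8d ⊕ 76) ⊕ 61 = fb ⊕ 61 = 9a
byte 3: (56 ⊕ 53) ⊕ 64 = 05 ⊕ 64 = 61
byte 4: (c7 ⊕ d5) ⊕ 79 = 12 ⊕ 79 = 6b
byte 5: (c0 ⊕ b3) ⊕ 3f = 73 ⊕ 3f = 4c
byte 6: (12 ⊕ e9) ⊕ 20 = fb ⊕ 20 = db
byte 7: (dc ⊕ d5) ⊕ 61 = 09 ⊕ 61 = 68
byte 8: (e7 ⊕ 6d) ⊕ 64 = 8a ⊕ 64 = ee
byte 9: (92 ⊕ 45) ⊕ 6d = d7 ⊕ 6d = ba
byte 10: (41 ⊕ 99) ⊕ 69 = d8 ⊕ 69 = b1
byte 11: (ef ⊕ 87) ⊕ 6e = 68 ⊕ 6e = 06
byte 12: (e3 ⊕ 46) ⊕ 20 = a5 ⊕ 20 = 85
byte 13: (7a ⊕ 30) ⊕ 74 = 4a ⊕ 74 = 3e
byte 14: (6d ⊕ 8a) ⊕ 68 = e7 ⊕ 68 = 8f
byte 15: (9b ⊕ fe) ⊕ 65 = 65 ⊕ 65 = 00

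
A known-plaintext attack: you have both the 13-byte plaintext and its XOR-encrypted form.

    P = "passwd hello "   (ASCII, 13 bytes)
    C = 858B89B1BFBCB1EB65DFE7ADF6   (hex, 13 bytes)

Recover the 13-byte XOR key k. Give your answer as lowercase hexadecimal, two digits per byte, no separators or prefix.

Since C = P ⊕ k, XORing both sides with P gives k = P ⊕ C.
70 xor 85 = f5
61 xor 8b = ea
73 xor 89 = fa
73 xor b1 = c2
77 xor bf = c8
64 xor bc = d8
20 xor b1 = 91
68 xor eb = 83
65 xor 65 = 00
6c xor df = b3
6c xor e7 = 8b
6f xor ad = c2
20 xor f6 = d6

f5eafac2c8d8918300b38bc2d6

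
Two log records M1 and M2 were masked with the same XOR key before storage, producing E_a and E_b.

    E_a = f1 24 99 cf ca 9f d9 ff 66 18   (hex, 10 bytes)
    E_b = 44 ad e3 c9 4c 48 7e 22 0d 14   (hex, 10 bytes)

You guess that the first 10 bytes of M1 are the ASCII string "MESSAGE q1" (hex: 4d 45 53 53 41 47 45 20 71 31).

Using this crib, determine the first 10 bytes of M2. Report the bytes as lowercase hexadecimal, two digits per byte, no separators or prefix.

f8cc2955c790e2fd1a3d

First, E_a ⊕ E_b = (M1 ⊕ K) ⊕ (M2 ⊕ K) = M1 ⊕ M2, so the key drops out. Then M2 = (M1 ⊕ M2) ⊕ M1 over the first 10 bytes.
byte 0: (f1 XOR 44) XOR 4d = b5 XOR 4d = f8
byte 1: (24 XOR ad) XOR 45 = 89 XOR 45 = cc
byte 2: (99 XOR e3) XOR 53 = 7a XOR 53 = 29
byte 3: (cf XOR c9) XOR 53 = 06 XOR 53 = 55
byte 4: (ca XOR 4c) XOR 41 = 86 XOR 41 = c7
byte 5: (9f XOR 48) XOR 47 = d7 XOR 47 = 90
byte 6: (d9 XOR 7e) XOR 45 = a7 XOR 45 = e2
byte 7: (ff XOR 22) XOR 20 = dd XOR 20 = fd
byte 8: (66 XOR 0d) XOR 71 = 6b XOR 71 = 1a
byte 9: (18 XOR 14) XOR 31 = 0c XOR 31 = 3d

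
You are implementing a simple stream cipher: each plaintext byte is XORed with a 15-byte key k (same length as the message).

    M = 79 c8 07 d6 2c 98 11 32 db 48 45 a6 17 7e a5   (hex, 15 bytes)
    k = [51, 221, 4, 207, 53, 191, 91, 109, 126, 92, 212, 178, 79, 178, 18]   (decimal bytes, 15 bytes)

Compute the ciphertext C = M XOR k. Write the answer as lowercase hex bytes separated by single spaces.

byte 0: 121 ⊕  51 =  74
byte 1: 200 ⊕ 221 =  21
byte 2:   7 ⊕   4 =   3
byte 3: 214 ⊕ 207 =  25
byte 4:  44 ⊕  53 =  25
byte 5: 152 ⊕ 191 =  39
byte 6:  17 ⊕  91 =  74
byte 7:  50 ⊕ 109 =  95
byte 8: 219 ⊕ 126 = 165
byte 9:  72 ⊕  92 =  20
byte 10:  69 ⊕ 212 = 145
byte 11: 166 ⊕ 178 =  20
byte 12:  23 ⊕  79 =  88
byte 13: 126 ⊕ 178 = 204
byte 14: 165 ⊕  18 = 183

4a 15 03 19 19 27 4a 5f a5 14 91 14 58 cc b7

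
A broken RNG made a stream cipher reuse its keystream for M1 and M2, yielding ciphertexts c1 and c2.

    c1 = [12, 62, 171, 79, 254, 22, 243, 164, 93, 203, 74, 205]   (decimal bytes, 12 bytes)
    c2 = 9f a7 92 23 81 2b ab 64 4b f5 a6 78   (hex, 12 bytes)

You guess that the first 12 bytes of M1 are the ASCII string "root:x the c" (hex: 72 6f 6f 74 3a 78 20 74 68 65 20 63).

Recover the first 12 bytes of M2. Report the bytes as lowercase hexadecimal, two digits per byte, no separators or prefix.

First, c1 ⊕ c2 = (M1 ⊕ K) ⊕ (M2 ⊕ K) = M1 ⊕ M2, so the key drops out. Then M2 = (M1 ⊕ M2) ⊕ M1 over the first 12 bytes.
byte 0: (0c ⊕ 9f) ⊕ 72 = 93 ⊕ 72 = e1
byte 1: (3e ⊕ a7) ⊕ 6f = 99 ⊕ 6f = f6
byte 2: (ab ⊕ 92) ⊕ 6f = 39 ⊕ 6f = 56
byte 3: (4f ⊕ 23) ⊕ 74 = 6c ⊕ 74 = 18
byte 4: (fe ⊕ 81) ⊕ 3a = 7f ⊕ 3a = 45
byte 5: (16 ⊕ 2b) ⊕ 78 = 3d ⊕ 78 = 45
byte 6: (f3 ⊕ ab) ⊕ 20 = 58 ⊕ 20 = 78
byte 7: (a4 ⊕ 64) ⊕ 74 = c0 ⊕ 74 = b4
byte 8: (5d ⊕ 4b) ⊕ 68 = 16 ⊕ 68 = 7e
byte 9: (cb ⊕ f5) ⊕ 65 = 3e ⊕ 65 = 5b
byte 10: (4a ⊕ a6) ⊕ 20 = ec ⊕ 20 = cc
byte 11: (cd ⊕ 78) ⊕ 63 = b5 ⊕ 63 = d6

e1f65618454578b47e5bccd6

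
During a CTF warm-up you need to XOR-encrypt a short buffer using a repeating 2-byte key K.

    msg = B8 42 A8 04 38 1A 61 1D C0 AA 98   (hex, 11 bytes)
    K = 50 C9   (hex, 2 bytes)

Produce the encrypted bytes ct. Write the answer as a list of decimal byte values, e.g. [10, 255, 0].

[232, 139, 248, 205, 104, 211, 49, 212, 144, 99, 200]

The 2-byte key repeats, so the effective keystream is 50 c9 50 c9 50 c9 50 c9 50 c9 50.
byte 0: b8 xor 50 = e8
byte 1: 42 xor c9 = 8b
byte 2: a8 xor 50 = f8
byte 3: 04 xor c9 = cd
byte 4: 38 xor 50 = 68
byte 5: 1a xor c9 = d3
byte 6: 61 xor 50 = 31
byte 7: 1d xor c9 = d4
byte 8: c0 xor 50 = 90
byte 9: aa xor c9 = 63
byte 10: 98 xor 50 = c8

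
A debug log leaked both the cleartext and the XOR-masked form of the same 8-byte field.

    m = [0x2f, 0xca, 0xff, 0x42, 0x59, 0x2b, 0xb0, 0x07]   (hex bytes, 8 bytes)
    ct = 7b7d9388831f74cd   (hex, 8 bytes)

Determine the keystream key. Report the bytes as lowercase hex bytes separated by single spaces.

54 b7 6c ca da 34 c4 ca

Since ct = m ⊕ key, XORing both sides with m gives key = m ⊕ ct.
00101111 ^ 01111011 = 01010100
11001010 ^ 01111101 = 10110111
11111111 ^ 10010011 = 01101100
01000010 ^ 10001000 = 11001010
01011001 ^ 10000011 = 11011010
00101011 ^ 00011111 = 00110100
10110000 ^ 01110100 = 11000100
00000111 ^ 11001101 = 11001010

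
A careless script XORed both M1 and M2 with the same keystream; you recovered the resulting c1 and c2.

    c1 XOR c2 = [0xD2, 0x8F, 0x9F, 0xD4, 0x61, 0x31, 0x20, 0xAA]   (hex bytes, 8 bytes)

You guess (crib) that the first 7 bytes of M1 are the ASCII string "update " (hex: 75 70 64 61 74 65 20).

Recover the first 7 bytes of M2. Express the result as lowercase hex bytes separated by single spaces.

a7 ff fb b5 15 54 00

Since c1 ⊕ c2 = M1 ⊕ M2, XORing with the guessed M1 bytes yields the corresponding M2 bytes: M2 = (c1 ⊕ c2) ⊕ M1.
byte 0: 210 XOR 117 = 167
byte 1: 143 XOR 112 = 255
byte 2: 159 XOR 100 = 251
byte 3: 212 XOR  97 = 181
byte 4:  97 XOR 116 =  21
byte 5:  49 XOR 101 =  84
byte 6:  32 XOR  32 =   0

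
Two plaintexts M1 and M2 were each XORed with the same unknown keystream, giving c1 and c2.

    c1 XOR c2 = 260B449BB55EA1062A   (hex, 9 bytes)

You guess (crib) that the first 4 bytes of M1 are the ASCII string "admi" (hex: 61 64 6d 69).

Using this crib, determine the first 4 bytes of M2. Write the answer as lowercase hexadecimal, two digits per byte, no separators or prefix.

476f29f2

Since c1 ⊕ c2 = M1 ⊕ M2, XORing with the guessed M1 bytes yields the corresponding M2 bytes: M2 = (c1 ⊕ c2) ⊕ M1.
byte 0: 26 ^ 61 = 47
byte 1: 0b ^ 64 = 6f
byte 2: 44 ^ 6d = 29
byte 3: 9b ^ 69 = f2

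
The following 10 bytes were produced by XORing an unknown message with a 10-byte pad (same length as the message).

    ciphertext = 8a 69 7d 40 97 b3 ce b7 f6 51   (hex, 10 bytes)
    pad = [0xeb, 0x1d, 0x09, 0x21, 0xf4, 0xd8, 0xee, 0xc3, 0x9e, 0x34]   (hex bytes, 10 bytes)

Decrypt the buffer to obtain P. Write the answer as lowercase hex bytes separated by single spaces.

XOR is its own inverse, so applying the key byte-wise gives the result directly.
10001010 xor 11101011 = 01100001
01101001 xor 00011101 = 01110100
01111101 xor 00001001 = 01110100
01000000 xor 00100001 = 01100001
10010111 xor 11110100 = 01100011
10110011 xor 11011000 = 01101011
11001110 xor 11101110 = 00100000
10110111 xor 11000011 = 01110100
11110110 xor 10011110 = 01101000
01010001 xor 00110100 = 01100101

61 74 74 61 63 6b 20 74 68 65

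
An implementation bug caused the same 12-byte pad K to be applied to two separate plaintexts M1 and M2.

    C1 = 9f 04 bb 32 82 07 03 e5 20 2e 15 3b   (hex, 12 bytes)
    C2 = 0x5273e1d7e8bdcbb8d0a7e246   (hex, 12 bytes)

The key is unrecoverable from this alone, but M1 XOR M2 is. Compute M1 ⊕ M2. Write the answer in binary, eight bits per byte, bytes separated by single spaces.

11001101 01110111 01011010 11100101 01101010 10111010 11001000 01011101 11110000 10001001 11110111 01111101

C1 ⊕ C2 = (M1 ⊕ K) ⊕ (M2 ⊕ K) = M1 ⊕ M2 — the shared key cancels under XOR.
9f XOR 52 = cd
04 XOR 73 = 77
bb XOR e1 = 5a
32 XOR d7 = e5
82 XOR e8 = 6a
07 XOR bd = ba
03 XOR cb = c8
e5 XOR b8 = 5d
20 XOR d0 = f0
2e XOR a7 = 89
15 XOR e2 = f7
3b XOR 46 = 7d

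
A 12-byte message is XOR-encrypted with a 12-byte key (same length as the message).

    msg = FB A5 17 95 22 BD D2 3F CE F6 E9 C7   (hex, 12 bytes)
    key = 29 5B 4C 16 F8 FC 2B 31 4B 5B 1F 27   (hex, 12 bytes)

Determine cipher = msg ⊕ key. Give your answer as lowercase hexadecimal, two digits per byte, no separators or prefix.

XOR is its own inverse, so applying the key byte-wise gives the result directly.
11111011 ⊕ 00101001 = 11010010
10100101 ⊕ 01011011 = 11111110
00010111 ⊕ 01001100 = 01011011
10010101 ⊕ 00010110 = 10000011
00100010 ⊕ 11111000 = 11011010
10111101 ⊕ 11111100 = 01000001
11010010 ⊕ 00101011 = 11111001
00111111 ⊕ 00110001 = 00001110
11001110 ⊕ 01001011 = 10000101
11110110 ⊕ 01011011 = 10101101
11101001 ⊕ 00011111 = 11110110
11000111 ⊕ 00100111 = 11100000

d2fe5b83da41f90e85adf6e0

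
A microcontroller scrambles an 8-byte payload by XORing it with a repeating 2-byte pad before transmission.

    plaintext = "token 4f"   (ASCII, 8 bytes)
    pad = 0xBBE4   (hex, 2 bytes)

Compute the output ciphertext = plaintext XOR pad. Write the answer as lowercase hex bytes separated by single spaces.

The 2-byte key repeats, so the effective keystream is bb e4 bb e4 bb e4 bb e4.
byte 0: 74 XOR bb = cf
byte 1: 6f XOR e4 = 8b
byte 2: 6b XOR bb = d0
byte 3: 65 XOR e4 = 81
byte 4: 6e XOR bb = d5
byte 5: 20 XOR e4 = c4
byte 6: 34 XOR bb = 8f
byte 7: 66 XOR e4 = 82

cf 8b d0 81 d5 c4 8f 82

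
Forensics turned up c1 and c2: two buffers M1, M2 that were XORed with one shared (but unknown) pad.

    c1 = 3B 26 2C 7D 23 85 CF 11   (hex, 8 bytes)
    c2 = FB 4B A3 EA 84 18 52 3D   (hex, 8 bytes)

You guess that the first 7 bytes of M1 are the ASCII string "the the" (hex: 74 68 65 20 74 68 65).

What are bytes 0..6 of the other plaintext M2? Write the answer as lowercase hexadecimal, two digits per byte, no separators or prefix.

b405eab7d3f5f8

First, c1 ⊕ c2 = (M1 ⊕ K) ⊕ (M2 ⊕ K) = M1 ⊕ M2, so the key drops out. Then M2 = (M1 ⊕ M2) ⊕ M1 over the first 7 bytes.
byte 0: (3b ^ fb) ^ 74 = c0 ^ 74 = b4
byte 1: (26 ^ 4b) ^ 68 = 6d ^ 68 = 05
byte 2: (2c ^ a3) ^ 65 = 8f ^ 65 = ea
byte 3: (7d ^ ea) ^ 20 = 97 ^ 20 = b7
byte 4: (23 ^ 84) ^ 74 = a7 ^ 74 = d3
byte 5: (85 ^ 18) ^ 68 = 9d ^ 68 = f5
byte 6: (cf ^ 52) ^ 65 = 9d ^ 65 = f8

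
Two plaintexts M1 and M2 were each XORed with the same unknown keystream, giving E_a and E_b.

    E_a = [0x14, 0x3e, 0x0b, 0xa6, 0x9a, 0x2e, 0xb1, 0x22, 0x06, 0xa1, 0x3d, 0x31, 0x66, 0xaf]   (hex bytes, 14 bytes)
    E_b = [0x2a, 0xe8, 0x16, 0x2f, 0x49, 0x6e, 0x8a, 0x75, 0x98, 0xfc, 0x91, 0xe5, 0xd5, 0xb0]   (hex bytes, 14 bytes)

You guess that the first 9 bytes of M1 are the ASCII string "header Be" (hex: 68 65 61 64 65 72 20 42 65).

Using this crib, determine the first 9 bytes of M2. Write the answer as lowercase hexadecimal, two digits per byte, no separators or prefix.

First, E_a ⊕ E_b = (M1 ⊕ K) ⊕ (M2 ⊕ K) = M1 ⊕ M2, so the key drops out. Then M2 = (M1 ⊕ M2) ⊕ M1 over the first 9 bytes.
byte 0: (14 ^ 2a) ^ 68 = 3e ^ 68 = 56
byte 1: (3e ^ e8) ^ 65 = d6 ^ 65 = b3
byte 2: (0b ^ 16) ^ 61 = 1d ^ 61 = 7c
byte 3: (a6 ^ 2f) ^ 64 = 89 ^ 64 = ed
byte 4: (9a ^ 49) ^ 65 = d3 ^ 65 = b6
byte 5: (2e ^ 6e) ^ 72 = 40 ^ 72 = 32
byte 6: (b1 ^ 8a) ^ 20 = 3b ^ 20 = 1b
byte 7: (22 ^ 75) ^ 42 = 57 ^ 42 = 15
byte 8: (06 ^ 98) ^ 65 = 9e ^ 65 = fb

56b37cedb6321b15fb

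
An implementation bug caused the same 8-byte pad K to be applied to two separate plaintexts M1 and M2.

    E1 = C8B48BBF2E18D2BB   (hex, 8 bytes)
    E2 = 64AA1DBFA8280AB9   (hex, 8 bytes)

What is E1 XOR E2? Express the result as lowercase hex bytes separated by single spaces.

ac 1e 96 00 86 30 d8 02

E1 ⊕ E2 = (M1 ⊕ K) ⊕ (M2 ⊕ K) = M1 ⊕ M2 — the shared key cancels under XOR.
c8 ^ 64 = ac
b4 ^ aa = 1e
8b ^ 1d = 96
bf ^ bf = 00
2e ^ a8 = 86
18 ^ 28 = 30
d2 ^ 0a = d8
bb ^ b9 = 02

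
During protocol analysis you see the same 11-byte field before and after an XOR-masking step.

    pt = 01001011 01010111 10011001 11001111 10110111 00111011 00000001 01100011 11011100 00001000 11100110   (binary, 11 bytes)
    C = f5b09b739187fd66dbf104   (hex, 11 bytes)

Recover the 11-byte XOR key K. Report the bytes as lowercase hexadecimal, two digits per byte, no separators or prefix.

bee702bc26bcfc0507f9e2

Since C = pt ⊕ K, XORing both sides with pt gives K = pt ⊕ C.
byte 0: 4b XOR f5 = be
byte 1: 57 XOR b0 = e7
byte 2: 99 XOR 9b = 02
byte 3: cf XOR 73 = bc
byte 4: b7 XOR 91 = 26
byte 5: 3b XOR 87 = bc
byte 6: 01 XOR fd = fc
byte 7: 63 XOR 66 = 05
byte 8: dc XOR db = 07
byte 9: 08 XOR f1 = f9
byte 10: e6 XOR 04 = e2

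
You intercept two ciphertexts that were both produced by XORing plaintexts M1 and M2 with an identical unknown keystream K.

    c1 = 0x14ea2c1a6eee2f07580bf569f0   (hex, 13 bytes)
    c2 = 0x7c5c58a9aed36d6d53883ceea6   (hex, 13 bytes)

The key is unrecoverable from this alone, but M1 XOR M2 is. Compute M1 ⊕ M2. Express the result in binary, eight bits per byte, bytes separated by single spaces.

c1 ⊕ c2 = (M1 ⊕ K) ⊕ (M2 ⊕ K) = M1 ⊕ M2 — the shared key cancels under XOR.
14 ⊕ 7c = 68
ea ⊕ 5c = b6
2c ⊕ 58 = 74
1a ⊕ a9 = b3
6e ⊕ ae = c0
ee ⊕ d3 = 3d
2f ⊕ 6d = 42
07 ⊕ 6d = 6a
58 ⊕ 53 = 0b
0b ⊕ 88 = 83
f5 ⊕ 3c = c9
69 ⊕ ee = 87
f0 ⊕ a6 = 56

01101000 10110110 01110100 10110011 11000000 00111101 01000010 01101010 00001011 10000011 11001001 10000111 01010110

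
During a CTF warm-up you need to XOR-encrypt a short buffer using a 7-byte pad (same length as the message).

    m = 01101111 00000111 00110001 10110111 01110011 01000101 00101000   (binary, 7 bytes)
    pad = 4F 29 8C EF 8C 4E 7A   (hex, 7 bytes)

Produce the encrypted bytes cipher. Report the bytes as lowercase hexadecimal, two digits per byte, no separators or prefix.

byte 0: 6f xor 4f = 20
byte 1: 07 xor 29 = 2e
byte 2: 31 xor 8c = bd
byte 3: b7 xor ef = 58
byte 4: 73 xor 8c = ff
byte 5: 45 xor 4e = 0b
byte 6: 28 xor 7a = 52

202ebd58ff0b52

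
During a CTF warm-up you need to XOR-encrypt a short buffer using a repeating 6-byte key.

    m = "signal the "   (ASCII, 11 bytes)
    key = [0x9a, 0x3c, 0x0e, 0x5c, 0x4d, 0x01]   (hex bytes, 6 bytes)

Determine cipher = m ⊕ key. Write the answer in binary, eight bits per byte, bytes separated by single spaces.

The 6-byte key repeats, so the effective keystream is 9a 3c 0e 5c 4d 01 9a 3c 0e 5c 4d.
byte 0: 115 ⊕ 154 = 233
byte 1: 105 ⊕  60 =  85
byte 2: 103 ⊕  14 = 105
byte 3: 110 ⊕  92 =  50
byte 4:  97 ⊕  77 =  44
byte 5: 108 ⊕   1 = 109
byte 6:  32 ⊕ 154 = 186
byte 7: 116 ⊕  60 =  72
byte 8: 104 ⊕  14 = 102
byte 9: 101 ⊕  92 =  57
byte 10:  32 ⊕  77 = 109

11101001 01010101 01101001 00110010 00101100 01101101 10111010 01001000 01100110 00111001 01101101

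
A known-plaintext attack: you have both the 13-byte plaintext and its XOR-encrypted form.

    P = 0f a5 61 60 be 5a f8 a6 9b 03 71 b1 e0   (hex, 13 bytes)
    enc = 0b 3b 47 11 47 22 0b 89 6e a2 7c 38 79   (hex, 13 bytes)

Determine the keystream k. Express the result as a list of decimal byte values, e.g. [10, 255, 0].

[4, 158, 38, 113, 249, 120, 243, 47, 245, 161, 13, 137, 153]

Since enc = P ⊕ k, XORing both sides with P gives k = P ⊕ enc.
byte 0: 00001111 xor 00001011 = 00000100
byte 1: 10100101 xor 00111011 = 10011110
byte 2: 01100001 xor 01000111 = 00100110
byte 3: 01100000 xor 00010001 = 01110001
byte 4: 10111110 xor 01000111 = 11111001
byte 5: 01011010 xor 00100010 = 01111000
byte 6: 11111000 xor 00001011 = 11110011
byte 7: 10100110 xor 10001001 = 00101111
byte 8: 10011011 xor 01101110 = 11110101
byte 9: 00000011 xor 10100010 = 10100001
byte 10: 01110001 xor 01111100 = 00001101
byte 11: 10110001 xor 00111000 = 10001001
byte 12: 11100000 xor 01111001 = 10011001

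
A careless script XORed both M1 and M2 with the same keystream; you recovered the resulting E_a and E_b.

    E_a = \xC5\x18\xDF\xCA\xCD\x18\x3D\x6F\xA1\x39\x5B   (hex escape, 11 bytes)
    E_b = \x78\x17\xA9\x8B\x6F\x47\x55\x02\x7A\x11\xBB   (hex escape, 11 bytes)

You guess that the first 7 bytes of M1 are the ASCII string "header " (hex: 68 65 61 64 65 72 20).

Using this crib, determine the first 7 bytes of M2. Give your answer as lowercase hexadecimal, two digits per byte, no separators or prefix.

First, E_a ⊕ E_b = (M1 ⊕ K) ⊕ (M2 ⊕ K) = M1 ⊕ M2, so the key drops out. Then M2 = (M1 ⊕ M2) ⊕ M1 over the first 7 bytes.
byte 0: (c5 xor 78) xor 68 = bd xor 68 = d5
byte 1: (18 xor 17) xor 65 = 0f xor 65 = 6a
byte 2: (df xor a9) xor 61 = 76 xor 61 = 17
byte 3: (ca xor 8b) xor 64 = 41 xor 64 = 25
byte 4: (cd xor 6f) xor 65 = a2 xor 65 = c7
byte 5: (18 xor 47) xor 72 = 5f xor 72 = 2d
byte 6: (3d xor 55) xor 20 = 68 xor 20 = 48

d56a1725c72d48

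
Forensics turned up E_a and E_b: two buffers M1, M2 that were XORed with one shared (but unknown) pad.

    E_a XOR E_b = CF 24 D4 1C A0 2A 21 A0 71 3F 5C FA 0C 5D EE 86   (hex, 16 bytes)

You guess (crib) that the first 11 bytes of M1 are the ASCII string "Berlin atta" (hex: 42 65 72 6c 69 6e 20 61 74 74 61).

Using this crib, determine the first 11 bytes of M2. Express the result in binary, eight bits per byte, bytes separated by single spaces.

10001101 01000001 10100110 01110000 11001001 01000100 00000001 11000001 00000101 01001011 00111101

Since E_a ⊕ E_b = M1 ⊕ M2, XORing with the guessed M1 bytes yields the corresponding M2 bytes: M2 = (E_a ⊕ E_b) ⊕ M1.
207 xor  66 = 141
 36 xor 101 =  65
212 xor 114 = 166
 28 xor 108 = 112
160 xor 105 = 201
 42 xor 110 =  68
 33 xor  32 =   1
160 xor  97 = 193
113 xor 116 =   5
 63 xor 116 =  75
 92 xor  97 =  61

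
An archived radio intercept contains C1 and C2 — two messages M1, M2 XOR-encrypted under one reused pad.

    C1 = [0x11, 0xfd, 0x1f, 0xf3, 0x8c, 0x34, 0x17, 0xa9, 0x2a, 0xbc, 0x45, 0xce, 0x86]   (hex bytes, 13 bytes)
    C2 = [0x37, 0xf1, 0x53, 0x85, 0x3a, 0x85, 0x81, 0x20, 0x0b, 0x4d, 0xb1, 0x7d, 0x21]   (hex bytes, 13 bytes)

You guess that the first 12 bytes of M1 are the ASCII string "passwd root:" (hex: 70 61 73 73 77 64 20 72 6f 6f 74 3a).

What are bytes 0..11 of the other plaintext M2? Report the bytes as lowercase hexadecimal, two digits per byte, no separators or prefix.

First, C1 ⊕ C2 = (M1 ⊕ K) ⊕ (M2 ⊕ K) = M1 ⊕ M2, so the key drops out. Then M2 = (M1 ⊕ M2) ⊕ M1 over the first 12 bytes.
byte 0: (11 ^ 37) ^ 70 = 26 ^ 70 = 56
byte 1: (fd ^ f1) ^ 61 = 0c ^ 61 = 6d
byte 2: (1f ^ 53) ^ 73 = 4c ^ 73 = 3f
byte 3: (f3 ^ 85) ^ 73 = 76 ^ 73 = 05
byte 4: (8c ^ 3a) ^ 77 = b6 ^ 77 = c1
byte 5: (34 ^ 85) ^ 64 = b1 ^ 64 = d5
byte 6: (17 ^ 81) ^ 20 = 96 ^ 20 = b6
byte 7: (a9 ^ 20) ^ 72 = 89 ^ 72 = fb
byte 8: (2a ^ 0b) ^ 6f = 21 ^ 6f = 4e
byte 9: (bc ^ 4d) ^ 6f = f1 ^ 6f = 9e
byte 10: (45 ^ b1) ^ 74 = f4 ^ 74 = 80
byte 11: (ce ^ 7d) ^ 3a = b3 ^ 3a = 89

566d3f05c1d5b6fb4e9e8089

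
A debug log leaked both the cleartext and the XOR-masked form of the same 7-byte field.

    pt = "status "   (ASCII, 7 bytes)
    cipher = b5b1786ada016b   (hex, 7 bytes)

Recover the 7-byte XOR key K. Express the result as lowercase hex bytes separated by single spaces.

c6 c5 19 1e af 72 4b

Since cipher = pt ⊕ K, XORing both sides with pt gives K = pt ⊕ cipher.
73 XOR b5 = c6
74 XOR b1 = c5
61 XOR 78 = 19
74 XOR 6a = 1e
75 XOR da = af
73 XOR 01 = 72
20 XOR 6b = 4b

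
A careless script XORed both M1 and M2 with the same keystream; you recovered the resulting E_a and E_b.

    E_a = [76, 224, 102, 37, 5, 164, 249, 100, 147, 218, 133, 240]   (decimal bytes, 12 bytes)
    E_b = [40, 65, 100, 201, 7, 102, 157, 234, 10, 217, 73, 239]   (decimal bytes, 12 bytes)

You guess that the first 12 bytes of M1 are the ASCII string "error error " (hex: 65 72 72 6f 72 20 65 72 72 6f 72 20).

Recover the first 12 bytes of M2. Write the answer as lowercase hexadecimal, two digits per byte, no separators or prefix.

First, E_a ⊕ E_b = (M1 ⊕ K) ⊕ (M2 ⊕ K) = M1 ⊕ M2, so the key drops out. Then M2 = (M1 ⊕ M2) ⊕ M1 over the first 12 bytes.
byte 0: (4c XOR 28) XOR 65 = 64 XOR 65 = 01
byte 1: (e0 XOR 41) XOR 72 = a1 XOR 72 = d3
byte 2: (66 XOR 64) XOR 72 = 02 XOR 72 = 70
byte 3: (25 XOR c9) XOR 6f = ec XOR 6f = 83
byte 4: (05 XOR 07) XOR 72 = 02 XOR 72 = 70
byte 5: (a4 XOR 66) XOR 20 = c2 XOR 20 = e2
byte 6: (f9 XOR 9d) XOR 65 = 64 XOR 65 = 01
byte 7: (64 XOR ea) XOR 72 = 8e XOR 72 = fc
byte 8: (93 XOR 0a) XOR 72 = 99 XOR 72 = eb
byte 9: (da XOR d9) XOR 6f = 03 XOR 6f = 6c
byte 10: (85 XOR 49) XOR 72 = cc XOR 72 = be
byte 11: (f0 XOR ef) XOR 20 = 1f XOR 20 = 3f

01d3708370e201fceb6cbe3f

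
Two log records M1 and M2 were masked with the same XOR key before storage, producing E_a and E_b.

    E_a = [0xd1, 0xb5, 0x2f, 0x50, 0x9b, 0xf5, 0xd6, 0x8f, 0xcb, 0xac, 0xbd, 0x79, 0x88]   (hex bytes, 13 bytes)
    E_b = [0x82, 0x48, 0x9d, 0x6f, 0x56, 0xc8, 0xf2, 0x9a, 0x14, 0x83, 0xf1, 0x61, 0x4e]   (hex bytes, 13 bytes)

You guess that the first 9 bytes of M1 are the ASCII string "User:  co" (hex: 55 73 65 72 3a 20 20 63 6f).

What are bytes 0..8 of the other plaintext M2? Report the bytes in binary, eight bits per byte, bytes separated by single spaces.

First, E_a ⊕ E_b = (M1 ⊕ K) ⊕ (M2 ⊕ K) = M1 ⊕ M2, so the key drops out. Then M2 = (M1 ⊕ M2) ⊕ M1 over the first 9 bytes.
byte 0: (d1 XOR 82) XOR 55 = 53 XOR 55 = 06
byte 1: (b5 XOR 48) XOR 73 = fd XOR 73 = 8e
byte 2: (2f XOR 9d) XOR 65 = b2 XOR 65 = d7
byte 3: (50 XOR 6f) XOR 72 = 3f XOR 72 = 4d
byte 4: (9b XOR 56) XOR 3a = cd XOR 3a = f7
byte 5: (f5 XOR c8) XOR 20 = 3d XOR 20 = 1d
byte 6: (d6 XOR f2) XOR 20 = 24 XOR 20 = 04
byte 7: (8f XOR 9a) XOR 63 = 15 XOR 63 = 76
byte 8: (cb XOR 14) XOR 6f = df XOR 6f = b0

00000110 10001110 11010111 01001101 11110111 00011101 00000100 01110110 10110000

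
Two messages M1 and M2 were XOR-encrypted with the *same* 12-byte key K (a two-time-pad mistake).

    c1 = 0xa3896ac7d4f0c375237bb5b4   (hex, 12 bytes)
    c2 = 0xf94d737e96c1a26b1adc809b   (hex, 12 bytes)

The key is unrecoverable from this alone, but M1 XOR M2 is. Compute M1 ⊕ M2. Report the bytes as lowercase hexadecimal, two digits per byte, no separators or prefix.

5ac419b94231611e39a7352f

c1 ⊕ c2 = (M1 ⊕ K) ⊕ (M2 ⊕ K) = M1 ⊕ M2 — the shared key cancels under XOR.
a3 XOR f9 = 5a
89 XOR 4d = c4
6a XOR 73 = 19
c7 XOR 7e = b9
d4 XOR 96 = 42
f0 XOR c1 = 31
c3 XOR a2 = 61
75 XOR 6b = 1e
23 XOR 1a = 39
7b XOR dc = a7
b5 XOR 80 = 35
b4 XOR 9b = 2f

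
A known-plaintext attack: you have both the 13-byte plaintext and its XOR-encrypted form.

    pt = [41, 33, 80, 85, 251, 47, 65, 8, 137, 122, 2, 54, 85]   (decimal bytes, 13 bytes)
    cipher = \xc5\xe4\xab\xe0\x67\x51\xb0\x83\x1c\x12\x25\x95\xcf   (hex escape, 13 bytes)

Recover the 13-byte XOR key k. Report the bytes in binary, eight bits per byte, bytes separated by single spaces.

11101100 11000101 11111011 10110101 10011100 01111110 11110001 10001011 10010101 01101000 00100111 10100011 10011010

Since cipher = pt ⊕ k, XORing both sides with pt gives k = pt ⊕ cipher.
byte 0: 29 ⊕ c5 = ec
byte 1: 21 ⊕ e4 = c5
byte 2: 50 ⊕ ab = fb
byte 3: 55 ⊕ e0 = b5
byte 4: fb ⊕ 67 = 9c
byte 5: 2f ⊕ 51 = 7e
byte 6: 41 ⊕ b0 = f1
byte 7: 08 ⊕ 83 = 8b
byte 8: 89 ⊕ 1c = 95
byte 9: 7a ⊕ 12 = 68
byte 10: 02 ⊕ 25 = 27
byte 11: 36 ⊕ 95 = a3
byte 12: 55 ⊕ cf = 9a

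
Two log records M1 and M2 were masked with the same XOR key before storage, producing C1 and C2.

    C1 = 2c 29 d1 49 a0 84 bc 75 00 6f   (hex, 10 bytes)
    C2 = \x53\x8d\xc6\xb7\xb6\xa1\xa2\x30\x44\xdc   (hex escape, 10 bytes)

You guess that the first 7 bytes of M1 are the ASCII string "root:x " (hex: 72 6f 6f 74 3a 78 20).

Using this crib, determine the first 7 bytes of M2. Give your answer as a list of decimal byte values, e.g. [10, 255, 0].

First, C1 ⊕ C2 = (M1 ⊕ K) ⊕ (M2 ⊕ K) = M1 ⊕ M2, so the key drops out. Then M2 = (M1 ⊕ M2) ⊕ M1 over the first 7 bytes.
byte 0: (2c xor 53) xor 72 = 7f xor 72 = 0d
byte 1: (29 xor 8d) xor 6f = a4 xor 6f = cb
byte 2: (d1 xor c6) xor 6f = 17 xor 6f = 78
byte 3: (49 xor b7) xor 74 = fe xor 74 = 8a
byte 4: (a0 xor b6) xor 3a = 16 xor 3a = 2c
byte 5: (84 xor a1) xor 78 = 25 xor 78 = 5d
byte 6: (bc xor a2) xor 20 = 1e xor 20 = 3e

[13, 203, 120, 138, 44, 93, 62]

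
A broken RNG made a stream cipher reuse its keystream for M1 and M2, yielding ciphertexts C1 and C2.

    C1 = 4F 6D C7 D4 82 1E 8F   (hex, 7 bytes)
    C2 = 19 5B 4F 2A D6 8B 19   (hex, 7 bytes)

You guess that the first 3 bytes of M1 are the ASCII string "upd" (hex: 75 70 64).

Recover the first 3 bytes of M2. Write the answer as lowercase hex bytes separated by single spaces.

23 46 ec

First, C1 ⊕ C2 = (M1 ⊕ K) ⊕ (M2 ⊕ K) = M1 ⊕ M2, so the key drops out. Then M2 = (M1 ⊕ M2) ⊕ M1 over the first 3 bytes.
byte 0: (4f ^ 19) ^ 75 = 56 ^ 75 = 23
byte 1: (6d ^ 5b) ^ 70 = 36 ^ 70 = 46
byte 2: (c7 ^ 4f) ^ 64 = 88 ^ 64 = ec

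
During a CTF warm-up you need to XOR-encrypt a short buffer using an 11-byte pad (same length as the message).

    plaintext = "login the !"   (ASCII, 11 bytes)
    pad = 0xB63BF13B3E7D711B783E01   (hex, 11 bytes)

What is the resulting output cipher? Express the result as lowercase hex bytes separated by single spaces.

6c xor b6 = da
6f xor 3b = 54
67 xor f1 = 96
69 xor 3b = 52
6e xor 3e = 50
20 xor 7d = 5d
74 xor 71 = 05
68 xor 1b = 73
65 xor 78 = 1d
20 xor 3e = 1e
21 xor 01 = 20

da 54 96 52 50 5d 05 73 1d 1e 20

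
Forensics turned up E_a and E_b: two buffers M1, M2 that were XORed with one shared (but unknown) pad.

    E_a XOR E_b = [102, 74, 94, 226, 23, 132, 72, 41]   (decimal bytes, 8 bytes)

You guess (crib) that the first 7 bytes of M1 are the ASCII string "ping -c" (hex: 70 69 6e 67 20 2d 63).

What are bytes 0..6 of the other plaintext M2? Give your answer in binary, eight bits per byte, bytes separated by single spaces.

Since E_a ⊕ E_b = M1 ⊕ M2, XORing with the guessed M1 bytes yields the corresponding M2 bytes: M2 = (E_a ⊕ E_b) ⊕ M1.
byte 0: 66 ⊕ 70 = 16
byte 1: 4a ⊕ 69 = 23
byte 2: 5e ⊕ 6e = 30
byte 3: e2 ⊕ 67 = 85
byte 4: 17 ⊕ 20 = 37
byte 5: 84 ⊕ 2d = a9
byte 6: 48 ⊕ 63 = 2b

00010110 00100011 00110000 10000101 00110111 10101001 00101011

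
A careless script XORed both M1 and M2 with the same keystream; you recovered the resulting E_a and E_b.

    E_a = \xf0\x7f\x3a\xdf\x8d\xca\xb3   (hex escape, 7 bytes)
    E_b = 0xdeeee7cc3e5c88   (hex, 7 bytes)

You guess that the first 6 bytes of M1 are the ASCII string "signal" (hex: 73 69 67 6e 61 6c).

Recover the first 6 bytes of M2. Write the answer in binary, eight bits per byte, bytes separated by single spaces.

First, E_a ⊕ E_b = (M1 ⊕ K) ⊕ (M2 ⊕ K) = M1 ⊕ M2, so the key drops out. Then M2 = (M1 ⊕ M2) ⊕ M1 over the first 6 bytes.
byte 0: (f0 ⊕ de) ⊕ 73 = 2e ⊕ 73 = 5d
byte 1: (7f ⊕ ee) ⊕ 69 = 91 ⊕ 69 = f8
byte 2: (3a ⊕ e7) ⊕ 67 = dd ⊕ 67 = ba
byte 3: (df ⊕ cc) ⊕ 6e = 13 ⊕ 6e = 7d
byte 4: (8d ⊕ 3e) ⊕ 61 = b3 ⊕ 61 = d2
byte 5: (ca ⊕ 5c) ⊕ 6c = 96 ⊕ 6c = fa

01011101 11111000 10111010 01111101 11010010 11111010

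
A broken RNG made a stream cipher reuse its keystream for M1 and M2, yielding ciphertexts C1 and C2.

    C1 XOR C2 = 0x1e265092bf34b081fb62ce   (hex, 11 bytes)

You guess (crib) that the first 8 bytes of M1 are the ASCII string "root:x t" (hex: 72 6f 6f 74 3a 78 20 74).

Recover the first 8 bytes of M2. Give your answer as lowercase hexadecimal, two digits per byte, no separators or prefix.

6c493fe6854c90f5

Since C1 ⊕ C2 = M1 ⊕ M2, XORing with the guessed M1 bytes yields the corresponding M2 bytes: M2 = (C1 ⊕ C2) ⊕ M1.
 30 ^ 114 = 108
 38 ^ 111 =  73
 80 ^ 111 =  63
146 ^ 116 = 230
191 ^  58 = 133
 52 ^ 120 =  76
176 ^  32 = 144
129 ^ 116 = 245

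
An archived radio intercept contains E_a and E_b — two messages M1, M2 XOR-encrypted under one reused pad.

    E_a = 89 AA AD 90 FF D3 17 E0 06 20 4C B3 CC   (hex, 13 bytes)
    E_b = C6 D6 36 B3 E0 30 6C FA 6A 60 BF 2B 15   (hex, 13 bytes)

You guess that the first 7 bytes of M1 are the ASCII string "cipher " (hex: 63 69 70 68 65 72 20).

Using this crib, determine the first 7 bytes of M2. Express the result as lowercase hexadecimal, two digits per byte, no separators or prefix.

2c15eb4b7a915b

First, E_a ⊕ E_b = (M1 ⊕ K) ⊕ (M2 ⊕ K) = M1 ⊕ M2, so the key drops out. Then M2 = (M1 ⊕ M2) ⊕ M1 over the first 7 bytes.
byte 0: (89 XOR c6) XOR 63 = 4f XOR 63 = 2c
byte 1: (aa XOR d6) XOR 69 = 7c XOR 69 = 15
byte 2: (ad XOR 36) XOR 70 = 9b XOR 70 = eb
byte 3: (90 XOR b3) XOR 68 = 23 XOR 68 = 4b
byte 4: (ff XOR e0) XOR 65 = 1f XOR 65 = 7a
byte 5: (d3 XOR 30) XOR 72 = e3 XOR 72 = 91
byte 6: (17 XOR 6c) XOR 20 = 7b XOR 20 = 5b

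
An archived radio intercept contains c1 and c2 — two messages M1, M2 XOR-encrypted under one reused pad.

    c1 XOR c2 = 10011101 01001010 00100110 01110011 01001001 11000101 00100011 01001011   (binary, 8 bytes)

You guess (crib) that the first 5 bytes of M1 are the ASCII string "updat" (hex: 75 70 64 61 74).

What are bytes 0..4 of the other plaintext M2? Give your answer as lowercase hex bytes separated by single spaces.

e8 3a 42 12 3d

Since c1 ⊕ c2 = M1 ⊕ M2, XORing with the guessed M1 bytes yields the corresponding M2 bytes: M2 = (c1 ⊕ c2) ⊕ M1.
byte 0: 9d ⊕ 75 = e8
byte 1: 4a ⊕ 70 = 3a
byte 2: 26 ⊕ 64 = 42
byte 3: 73 ⊕ 61 = 12
byte 4: 49 ⊕ 74 = 3d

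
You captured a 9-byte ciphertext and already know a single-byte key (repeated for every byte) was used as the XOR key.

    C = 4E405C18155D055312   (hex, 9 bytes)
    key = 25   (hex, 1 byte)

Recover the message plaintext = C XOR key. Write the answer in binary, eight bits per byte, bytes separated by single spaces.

01101011 01100101 01111001 00111101 00110000 01111000 00100000 01110110 00110111

The 1-byte key repeats, so the effective keystream is 25 25 25 25 25 25 25 25 25.
byte 0: 4e ⊕ 25 = 6b
byte 1: 40 ⊕ 25 = 65
byte 2: 5c ⊕ 25 = 79
byte 3: 18 ⊕ 25 = 3d
byte 4: 15 ⊕ 25 = 30
byte 5: 5d ⊕ 25 = 78
byte 6: 05 ⊕ 25 = 20
byte 7: 53 ⊕ 25 = 76
byte 8: 12 ⊕ 25 = 37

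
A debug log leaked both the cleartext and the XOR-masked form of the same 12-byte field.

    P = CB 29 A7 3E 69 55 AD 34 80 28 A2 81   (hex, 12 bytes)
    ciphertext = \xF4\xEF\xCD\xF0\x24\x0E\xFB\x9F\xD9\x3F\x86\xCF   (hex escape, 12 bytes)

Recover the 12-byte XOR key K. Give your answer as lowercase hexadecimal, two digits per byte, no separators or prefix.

Since ciphertext = P ⊕ K, XORing both sides with P gives K = P ⊕ ciphertext.
203 XOR 244 =  63
 41 XOR 239 = 198
167 XOR 205 = 106
 62 XOR 240 = 206
105 XOR  36 =  77
 85 XOR  14 =  91
173 XOR 251 =  86
 52 XOR 159 = 171
128 XOR 217 =  89
 40 XOR  63 =  23
162 XOR 134 =  36
129 XOR 207 =  78

3fc66ace4d5b56ab5917244e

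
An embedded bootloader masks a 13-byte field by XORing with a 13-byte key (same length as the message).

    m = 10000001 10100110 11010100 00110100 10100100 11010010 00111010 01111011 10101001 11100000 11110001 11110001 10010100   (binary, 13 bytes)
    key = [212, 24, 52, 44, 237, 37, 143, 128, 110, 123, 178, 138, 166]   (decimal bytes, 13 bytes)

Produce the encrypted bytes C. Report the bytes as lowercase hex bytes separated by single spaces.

55 be e0 18 49 f7 b5 fb c7 9b 43 7b 32

81 xor d4 = 55
a6 xor 18 = be
d4 xor 34 = e0
34 xor 2c = 18
a4 xor ed = 49
d2 xor 25 = f7
3a xor 8f = b5
7b xor 80 = fb
a9 xor 6e = c7
e0 xor 7b = 9b
f1 xor b2 = 43
f1 xor 8a = 7b
94 xor a6 = 32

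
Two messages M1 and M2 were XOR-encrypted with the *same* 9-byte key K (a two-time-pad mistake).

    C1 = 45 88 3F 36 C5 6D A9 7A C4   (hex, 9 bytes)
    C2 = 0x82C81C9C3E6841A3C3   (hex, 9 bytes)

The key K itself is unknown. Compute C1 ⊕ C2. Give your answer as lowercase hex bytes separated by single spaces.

c7 40 23 aa fb 05 e8 d9 07

C1 ⊕ C2 = (M1 ⊕ K) ⊕ (M2 ⊕ K) = M1 ⊕ M2 — the shared key cancels under XOR.
45 ^ 82 = c7
88 ^ c8 = 40
3f ^ 1c = 23
36 ^ 9c = aa
c5 ^ 3e = fb
6d ^ 68 = 05
a9 ^ 41 = e8
7a ^ a3 = d9
c4 ^ c3 = 07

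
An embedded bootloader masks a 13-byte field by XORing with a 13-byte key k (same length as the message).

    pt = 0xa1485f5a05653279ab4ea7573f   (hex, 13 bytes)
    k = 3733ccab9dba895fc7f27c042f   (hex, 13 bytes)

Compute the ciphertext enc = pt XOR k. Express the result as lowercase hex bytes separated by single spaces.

96 7b 93 f1 98 df bb 26 6c bc db 53 10

byte 0: a1 xor 37 = 96
byte 1: 48 xor 33 = 7b
byte 2: 5f xor cc = 93
byte 3: 5a xor ab = f1
byte 4: 05 xor 9d = 98
byte 5: 65 xor ba = df
byte 6: 32 xor 89 = bb
byte 7: 79 xor 5f = 26
byte 8: ab xor c7 = 6c
byte 9: 4e xor f2 = bc
byte 10: a7 xor 7c = db
byte 11: 57 xor 04 = 53
byte 12: 3f xor 2f = 10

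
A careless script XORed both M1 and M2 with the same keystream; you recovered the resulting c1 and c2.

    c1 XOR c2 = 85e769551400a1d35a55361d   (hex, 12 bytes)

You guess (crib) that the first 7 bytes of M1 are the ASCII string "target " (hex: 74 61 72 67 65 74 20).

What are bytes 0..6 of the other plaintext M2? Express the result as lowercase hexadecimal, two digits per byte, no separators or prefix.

Since c1 ⊕ c2 = M1 ⊕ M2, XORing with the guessed M1 bytes yields the corresponding M2 bytes: M2 = (c1 ⊕ c2) ⊕ M1.
85 XOR 74 = f1
e7 XOR 61 = 86
69 XOR 72 = 1b
55 XOR 67 = 32
14 XOR 65 = 71
00 XOR 74 = 74
a1 XOR 20 = 81

f1861b32717481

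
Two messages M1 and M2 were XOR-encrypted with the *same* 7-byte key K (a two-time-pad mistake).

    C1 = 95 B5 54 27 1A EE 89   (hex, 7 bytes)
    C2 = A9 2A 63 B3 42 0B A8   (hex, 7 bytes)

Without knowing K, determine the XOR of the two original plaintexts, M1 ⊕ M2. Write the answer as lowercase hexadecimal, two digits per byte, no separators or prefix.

C1 ⊕ C2 = (M1 ⊕ K) ⊕ (M2 ⊕ K) = M1 ⊕ M2 — the shared key cancels under XOR.
byte 0: 95 xor a9 = 3c
byte 1: b5 xor 2a = 9f
byte 2: 54 xor 63 = 37
byte 3: 27 xor b3 = 94
byte 4: 1a xor 42 = 58
byte 5: ee xor 0b = e5
byte 6: 89 xor a8 = 21

3c9f379458e521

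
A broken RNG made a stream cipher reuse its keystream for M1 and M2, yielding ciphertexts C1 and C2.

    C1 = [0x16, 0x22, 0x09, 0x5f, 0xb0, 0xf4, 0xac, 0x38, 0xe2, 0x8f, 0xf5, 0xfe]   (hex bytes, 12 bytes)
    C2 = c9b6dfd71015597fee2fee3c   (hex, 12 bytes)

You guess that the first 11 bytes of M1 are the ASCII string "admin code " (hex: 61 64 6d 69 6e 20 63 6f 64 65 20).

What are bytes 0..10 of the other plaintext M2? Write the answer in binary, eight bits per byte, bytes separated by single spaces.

First, C1 ⊕ C2 = (M1 ⊕ K) ⊕ (M2 ⊕ K) = M1 ⊕ M2, so the key drops out. Then M2 = (M1 ⊕ M2) ⊕ M1 over the first 11 bytes.
byte 0: (16 ^ c9) ^ 61 = df ^ 61 = be
byte 1: (22 ^ b6) ^ 64 = 94 ^ 64 = f0
byte 2: (09 ^ df) ^ 6d = d6 ^ 6d = bb
byte 3: (5f ^ d7) ^ 69 = 88 ^ 69 = e1
byte 4: (b0 ^ 10) ^ 6e = a0 ^ 6e = ce
byte 5: (f4 ^ 15) ^ 20 = e1 ^ 20 = c1
byte 6: (ac ^ 59) ^ 63 = f5 ^ 63 = 96
byte 7: (38 ^ 7f) ^ 6f = 47 ^ 6f = 28
byte 8: (e2 ^ ee) ^ 64 = 0c ^ 64 = 68
byte 9: (8f ^ 2f) ^ 65 = a0 ^ 65 = c5
byte 10: (f5 ^ ee) ^ 20 = 1b ^ 20 = 3b

10111110 11110000 10111011 11100001 11001110 11000001 10010110 00101000 01101000 11000101 00111011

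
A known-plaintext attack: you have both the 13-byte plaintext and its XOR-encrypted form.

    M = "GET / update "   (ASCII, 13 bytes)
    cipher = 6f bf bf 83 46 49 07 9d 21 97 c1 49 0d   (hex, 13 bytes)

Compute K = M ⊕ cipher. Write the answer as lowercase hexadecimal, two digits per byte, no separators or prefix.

Since cipher = M ⊕ K, XORing both sides with M gives K = M ⊕ cipher.
byte 0: 47 xor 6f = 28
byte 1: 45 xor bf = fa
byte 2: 54 xor bf = eb
byte 3: 20 xor 83 = a3
byte 4: 2f xor 46 = 69
byte 5: 20 xor 49 = 69
byte 6: 75 xor 07 = 72
byte 7: 70 xor 9d = ed
byte 8: 64 xor 21 = 45
byte 9: 61 xor 97 = f6
byte 10: 74 xor c1 = b5
byte 11: 65 xor 49 = 2c
byte 12: 20 xor 0d = 2d

28faeba3696972ed45f6b52c2d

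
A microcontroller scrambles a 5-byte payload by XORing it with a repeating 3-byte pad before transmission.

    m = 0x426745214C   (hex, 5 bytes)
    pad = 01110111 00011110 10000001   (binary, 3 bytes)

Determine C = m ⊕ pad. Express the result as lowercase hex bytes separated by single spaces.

35 79 c4 56 52

The 3-byte key repeats, so the effective keystream is 77 1e 81 77 1e.
byte 0:  66 ⊕ 119 =  53
byte 1: 103 ⊕  30 = 121
byte 2:  69 ⊕ 129 = 196
byte 3:  33 ⊕ 119 =  86
byte 4:  76 ⊕  30 =  82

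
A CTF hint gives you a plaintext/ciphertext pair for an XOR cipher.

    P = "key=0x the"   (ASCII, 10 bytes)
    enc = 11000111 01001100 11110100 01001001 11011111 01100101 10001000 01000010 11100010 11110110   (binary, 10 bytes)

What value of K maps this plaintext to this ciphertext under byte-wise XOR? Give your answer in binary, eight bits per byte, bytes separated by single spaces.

Since enc = P ⊕ K, XORing both sides with P gives K = P ⊕ enc.
01101011 xor 11000111 = 10101100
01100101 xor 01001100 = 00101001
01111001 xor 11110100 = 10001101
00111101 xor 01001001 = 01110100
00110000 xor 11011111 = 11101111
01111000 xor 01100101 = 00011101
00100000 xor 10001000 = 10101000
01110100 xor 01000010 = 00110110
01101000 xor 11100010 = 10001010
01100101 xor 11110110 = 10010011

10101100 00101001 10001101 01110100 11101111 00011101 10101000 00110110 10001010 10010011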